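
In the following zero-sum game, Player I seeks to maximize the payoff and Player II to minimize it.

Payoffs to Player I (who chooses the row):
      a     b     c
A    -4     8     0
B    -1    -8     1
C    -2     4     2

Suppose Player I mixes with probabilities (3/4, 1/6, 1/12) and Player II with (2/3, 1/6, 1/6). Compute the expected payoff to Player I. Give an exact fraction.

-4/3

Against (2/3, 1/6, 1/6), each row's expected payoff is A: -4/3; B: -11/6; C: -1/3.
Taking the (3/4, 1/6, 1/12)-weighted average: (3/4)·(-4/3) + (1/6)·(-11/6) + (1/12)·(-1/3) = -4/3.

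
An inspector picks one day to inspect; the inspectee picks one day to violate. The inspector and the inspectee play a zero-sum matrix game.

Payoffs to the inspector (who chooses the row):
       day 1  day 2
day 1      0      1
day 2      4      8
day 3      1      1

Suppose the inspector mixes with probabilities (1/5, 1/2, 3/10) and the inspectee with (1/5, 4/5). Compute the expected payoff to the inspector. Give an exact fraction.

Against (1/5, 4/5), each row's expected payoff is day 1: 4/5; day 2: 36/5; day 3: 1.
Taking the (1/5, 1/2, 3/10)-weighted average: (1/5)·(4/5) + (1/2)·(36/5) + (3/10)·(1) = 203/50.

203/50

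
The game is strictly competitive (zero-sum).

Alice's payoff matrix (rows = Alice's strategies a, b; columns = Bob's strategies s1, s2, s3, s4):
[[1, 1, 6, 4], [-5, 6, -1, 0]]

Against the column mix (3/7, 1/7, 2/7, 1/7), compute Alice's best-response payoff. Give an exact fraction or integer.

a: (1)·(3/7) + (1)·(1/7) + (6)·(2/7) + (4)·(1/7) = 20/7.
b: (-5)·(3/7) + (6)·(1/7) + (-1)·(2/7) + (0)·(1/7) = -11/7.
The best pure response is a with expected payoff 20/7.

20/7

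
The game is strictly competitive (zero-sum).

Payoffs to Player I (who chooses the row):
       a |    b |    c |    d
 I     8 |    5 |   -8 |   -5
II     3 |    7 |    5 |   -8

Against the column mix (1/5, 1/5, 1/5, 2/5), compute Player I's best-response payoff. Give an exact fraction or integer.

-1/5

I: (8)·(1/5) + (5)·(1/5) + (-8)·(1/5) + (-5)·(2/5) = -1.
II: (3)·(1/5) + (7)·(1/5) + (5)·(1/5) + (-8)·(2/5) = -1/5.
The best pure response is II with expected payoff -1/5.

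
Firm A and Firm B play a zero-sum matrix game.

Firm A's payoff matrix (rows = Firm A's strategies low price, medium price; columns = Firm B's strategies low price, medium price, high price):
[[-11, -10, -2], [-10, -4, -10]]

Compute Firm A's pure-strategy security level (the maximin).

-10

The worst-case payoff for each row is low price: -11, medium price: -10.
The best of these is -10.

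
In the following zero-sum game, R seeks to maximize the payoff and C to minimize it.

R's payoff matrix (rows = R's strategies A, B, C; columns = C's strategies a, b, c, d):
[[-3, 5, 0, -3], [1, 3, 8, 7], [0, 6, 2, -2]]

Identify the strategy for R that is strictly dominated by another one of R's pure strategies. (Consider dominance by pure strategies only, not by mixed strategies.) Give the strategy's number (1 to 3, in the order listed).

Compare A with C: 0 > -3, 6 > 5, 2 > 0, -2 > -3.
So C strictly dominates A for R; A is strictly dominated.

1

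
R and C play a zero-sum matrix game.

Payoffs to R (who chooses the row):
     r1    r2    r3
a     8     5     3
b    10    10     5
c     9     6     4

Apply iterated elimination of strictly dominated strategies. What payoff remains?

5

Row c is strictly dominated by row b (10>9, 10>6, 5>4); eliminate c.
Row a is strictly dominated by row b (10>8, 10>5, 5>3); eliminate a.
Column r1 is strictly dominated by r3 for C (5<10); eliminate r1.
Column r2 is strictly dominated by r3 for C (5<10); eliminate r2.
Only (b, r3) remains, with payoff 5.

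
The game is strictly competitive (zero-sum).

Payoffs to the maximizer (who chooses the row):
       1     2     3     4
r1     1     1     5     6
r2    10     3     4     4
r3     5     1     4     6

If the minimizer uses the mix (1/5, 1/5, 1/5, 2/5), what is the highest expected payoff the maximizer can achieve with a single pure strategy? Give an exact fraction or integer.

5

r1: (1)·(1/5) + (1)·(1/5) + (5)·(1/5) + (6)·(2/5) = 19/5.
r2: (10)·(1/5) + (3)·(1/5) + (4)·(1/5) + (4)·(2/5) = 5.
r3: (5)·(1/5) + (1)·(1/5) + (4)·(1/5) + (6)·(2/5) = 22/5.
The best pure response is r2 with expected payoff 5.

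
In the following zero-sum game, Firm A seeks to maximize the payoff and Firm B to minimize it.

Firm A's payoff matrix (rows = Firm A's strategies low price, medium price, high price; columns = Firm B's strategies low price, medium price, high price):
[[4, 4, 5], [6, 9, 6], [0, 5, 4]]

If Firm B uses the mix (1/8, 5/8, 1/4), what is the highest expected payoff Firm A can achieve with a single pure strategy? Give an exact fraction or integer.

63/8

low price: (4)·(1/8) + (4)·(5/8) + (5)·(1/4) = 17/4.
medium price: (6)·(1/8) + (9)·(5/8) + (6)·(1/4) = 63/8.
high price: (0)·(1/8) + (5)·(5/8) + (4)·(1/4) = 33/8.
The best pure response is medium price with expected payoff 63/8.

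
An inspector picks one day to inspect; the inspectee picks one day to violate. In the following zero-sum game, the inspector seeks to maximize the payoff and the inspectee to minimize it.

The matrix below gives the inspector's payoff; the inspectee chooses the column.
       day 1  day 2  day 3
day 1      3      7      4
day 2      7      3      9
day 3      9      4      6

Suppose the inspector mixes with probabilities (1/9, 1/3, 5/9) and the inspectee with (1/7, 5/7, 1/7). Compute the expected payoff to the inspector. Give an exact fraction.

310/63

Against (1/7, 5/7, 1/7), each row's expected payoff is day 1: 6; day 2: 31/7; day 3: 5.
Taking the (1/9, 1/3, 5/9)-weighted average: (1/9)·(6) + (1/3)·(31/7) + (5/9)·(5) = 310/63.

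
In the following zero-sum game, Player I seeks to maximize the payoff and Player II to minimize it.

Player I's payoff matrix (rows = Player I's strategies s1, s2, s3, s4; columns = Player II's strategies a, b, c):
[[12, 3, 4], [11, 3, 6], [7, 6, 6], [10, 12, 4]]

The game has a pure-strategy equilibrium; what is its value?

6

Row minima: 3, 3, 6, 4 → Player I's maximin is 6.
Column maxima: 12, 12, 6 → Player II's minimax is 6.
They coincide at (s3, c), so the value is 6.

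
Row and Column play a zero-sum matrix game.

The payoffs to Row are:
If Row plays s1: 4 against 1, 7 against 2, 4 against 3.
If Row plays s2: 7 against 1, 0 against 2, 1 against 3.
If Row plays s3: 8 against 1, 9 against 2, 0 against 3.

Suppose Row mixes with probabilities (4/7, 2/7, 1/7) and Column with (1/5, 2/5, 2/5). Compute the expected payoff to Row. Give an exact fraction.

Against (1/5, 2/5, 2/5), each row's expected payoff is s1: 26/5; s2: 9/5; s3: 26/5.
Taking the (4/7, 2/7, 1/7)-weighted average: (4/7)·(26/5) + (2/7)·(9/5) + (1/7)·(26/5) = 148/35.

148/35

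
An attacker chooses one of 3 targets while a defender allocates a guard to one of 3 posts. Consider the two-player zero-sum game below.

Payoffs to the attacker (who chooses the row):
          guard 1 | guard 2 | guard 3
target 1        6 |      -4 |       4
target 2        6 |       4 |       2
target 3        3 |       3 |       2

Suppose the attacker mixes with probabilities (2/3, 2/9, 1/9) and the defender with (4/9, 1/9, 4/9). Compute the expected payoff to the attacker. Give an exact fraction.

311/81

Against (4/9, 1/9, 4/9), each row's expected payoff is target 1: 4; target 2: 4; target 3: 23/9.
Taking the (2/3, 2/9, 1/9)-weighted average: (2/3)·(4) + (2/9)·(4) + (1/9)·(23/9) = 311/81.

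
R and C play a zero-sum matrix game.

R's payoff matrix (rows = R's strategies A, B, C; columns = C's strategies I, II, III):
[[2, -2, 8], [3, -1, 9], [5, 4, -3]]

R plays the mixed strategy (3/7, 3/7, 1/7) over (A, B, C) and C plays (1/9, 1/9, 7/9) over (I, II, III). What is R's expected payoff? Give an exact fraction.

39/7

Against (1/9, 1/9, 7/9), each row's expected payoff is A: 56/9; B: 65/9; C: -4/3.
Taking the (3/7, 3/7, 1/7)-weighted average: (3/7)·(56/9) + (3/7)·(65/9) + (1/7)·(-4/3) = 39/7.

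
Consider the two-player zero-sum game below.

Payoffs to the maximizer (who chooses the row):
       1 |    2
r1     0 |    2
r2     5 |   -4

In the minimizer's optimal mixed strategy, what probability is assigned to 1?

6/11

Row minima are 0 and -4, so the maximizer's maximin is 0; column maxima are 5 and 2, so the minimizer's minimax is 2. These differ, so the equilibrium is in mixed strategies.
Let the minimizer play 1 with probability q. The maximizer is indifferent when 2(1−q) = 5q − 4(1−q), giving q = 6/11.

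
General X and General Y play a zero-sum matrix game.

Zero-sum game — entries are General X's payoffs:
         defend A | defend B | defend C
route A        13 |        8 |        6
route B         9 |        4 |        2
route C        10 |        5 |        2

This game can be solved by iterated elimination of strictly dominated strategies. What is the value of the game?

6

Column defend A is strictly dominated by defend B for General Y (8<13, 4<9, 5<10); eliminate defend A.
Column defend B is strictly dominated by defend C for General Y (6<8, 2<4, 2<5); eliminate defend B.
Row route C is strictly dominated by row route A (6>2); eliminate route C.
Row route B is strictly dominated by row route A (6>2); eliminate route B.
Only (route A, defend C) remains, with payoff 6.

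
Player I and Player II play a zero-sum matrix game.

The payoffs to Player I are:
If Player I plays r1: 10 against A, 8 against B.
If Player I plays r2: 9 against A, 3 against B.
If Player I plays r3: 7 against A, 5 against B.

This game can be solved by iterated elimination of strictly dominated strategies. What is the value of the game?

Column A is strictly dominated by B for Player II (8<10, 3<9, 5<7); eliminate A.
Row r3 is strictly dominated by row r1 (8>5); eliminate r3.
Row r2 is strictly dominated by row r1 (8>3); eliminate r2.
Only (r1, B) remains, with payoff 8.

8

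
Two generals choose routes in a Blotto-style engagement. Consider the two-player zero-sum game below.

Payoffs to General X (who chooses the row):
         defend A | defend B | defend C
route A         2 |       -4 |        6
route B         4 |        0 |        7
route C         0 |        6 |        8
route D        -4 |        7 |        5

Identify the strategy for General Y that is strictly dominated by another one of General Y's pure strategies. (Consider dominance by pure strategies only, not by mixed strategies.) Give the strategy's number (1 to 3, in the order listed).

3

General Y prefers columns that give General X less. Compare defend C with defend A: 2 < 6, 4 < 7, 0 < 8, -4 < 5.
So defend A strictly dominates defend C for General Y; defend C is strictly dominated.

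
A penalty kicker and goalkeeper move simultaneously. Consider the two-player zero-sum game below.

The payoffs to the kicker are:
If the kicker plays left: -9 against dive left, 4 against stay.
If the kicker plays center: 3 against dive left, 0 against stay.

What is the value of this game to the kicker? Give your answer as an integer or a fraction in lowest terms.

3/4

Row minima are -9 and 0, so the kicker's maximin is 0; column maxima are 3 and 4, so the goalkeeper's minimax is 3. These differ, so the equilibrium is in mixed strategies.
Let the kicker play left with probability p. The goalkeeper is indifferent when −9p + 3(1−p) = 4p, giving p = 3/16.
Let the goalkeeper play dive left with probability q. The kicker is indifferent when −9q + 4(1−q) = 3q, giving q = 1/4.
The value is -9·(1/4) + (4)·(3/4) = 3/4.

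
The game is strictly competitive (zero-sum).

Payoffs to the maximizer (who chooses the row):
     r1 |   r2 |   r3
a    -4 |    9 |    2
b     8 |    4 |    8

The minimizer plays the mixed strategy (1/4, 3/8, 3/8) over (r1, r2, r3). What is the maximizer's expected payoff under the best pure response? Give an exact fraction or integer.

13/2

a: (-4)·(1/4) + (9)·(3/8) + (2)·(3/8) = 25/8.
b: (8)·(1/4) + (4)·(3/8) + (8)·(3/8) = 13/2.
The best pure response is b with expected payoff 13/2.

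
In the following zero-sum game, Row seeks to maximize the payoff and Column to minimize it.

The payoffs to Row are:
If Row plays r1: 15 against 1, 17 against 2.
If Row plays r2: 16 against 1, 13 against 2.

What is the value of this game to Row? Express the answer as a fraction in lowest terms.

77/5

Row minima are 15 and 13, so Row's maximin is 15; column maxima are 16 and 17, so Column's minimax is 16. These differ, so the equilibrium is in mixed strategies.
Let Row play r1 with probability p. Column is indifferent when 15p + 16(1−p) = 17p + 13(1−p), giving p = 3/5.
Let Column play 1 with probability q. Row is indifferent when 15q + 17(1−q) = 16q + 13(1−q), giving q = 4/5.
The value is 15·(4/5) + (17)·(1/5) = 77/5.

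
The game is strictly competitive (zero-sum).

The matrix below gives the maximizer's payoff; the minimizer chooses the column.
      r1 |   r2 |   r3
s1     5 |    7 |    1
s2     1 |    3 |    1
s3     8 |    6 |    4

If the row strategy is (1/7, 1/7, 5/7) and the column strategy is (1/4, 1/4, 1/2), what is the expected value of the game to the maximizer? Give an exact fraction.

Against (1/4, 1/4, 1/2), each row's expected payoff is s1: 7/2; s2: 3/2; s3: 11/2.
Taking the (1/7, 1/7, 5/7)-weighted average: (1/7)·(7/2) + (1/7)·(3/2) + (5/7)·(11/2) = 65/14.

65/14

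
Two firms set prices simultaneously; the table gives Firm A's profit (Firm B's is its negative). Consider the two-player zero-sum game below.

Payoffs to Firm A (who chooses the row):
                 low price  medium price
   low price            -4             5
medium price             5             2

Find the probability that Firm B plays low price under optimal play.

Row minima are -4 and 2, so Firm A's maximin is 2; column maxima are 5 and 5, so Firm B's minimax is 5. These differ, so the equilibrium is in mixed strategies.
Let Firm B play low price with probability q. Firm A is indifferent when −4q + 5(1−q) = 5q + 2(1−q), giving q = 1/4.

1/4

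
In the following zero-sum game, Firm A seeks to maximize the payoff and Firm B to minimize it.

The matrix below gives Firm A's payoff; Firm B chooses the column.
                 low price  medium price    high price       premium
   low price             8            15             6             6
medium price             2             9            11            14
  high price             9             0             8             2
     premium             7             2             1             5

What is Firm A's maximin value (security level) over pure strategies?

6

The worst-case payoff for each row is low price: 6, medium price: 2, high price: 0, premium: 1.
The best of these is 6.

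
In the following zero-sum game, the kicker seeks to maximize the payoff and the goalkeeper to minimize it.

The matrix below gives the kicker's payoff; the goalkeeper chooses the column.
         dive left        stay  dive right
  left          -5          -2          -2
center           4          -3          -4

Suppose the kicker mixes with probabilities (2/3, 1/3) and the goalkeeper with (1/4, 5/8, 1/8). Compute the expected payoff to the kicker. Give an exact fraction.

Against (1/4, 5/8, 1/8), each row's expected payoff is left: -11/4; center: -11/8.
Taking the (2/3, 1/3)-weighted average: (2/3)·(-11/4) + (1/3)·(-11/8) = -55/24.

-55/24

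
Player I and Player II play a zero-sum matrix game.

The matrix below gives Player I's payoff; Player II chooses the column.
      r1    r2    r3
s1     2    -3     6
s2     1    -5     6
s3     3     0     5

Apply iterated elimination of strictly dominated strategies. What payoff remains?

Column r3 is strictly dominated by r1 for Player II (2<6, 1<6, 3<5); eliminate r3.
Row s1 is strictly dominated by row s3 (3>2, 0>-3); eliminate s1.
Row s2 is strictly dominated by row s3 (3>1, 0>-5); eliminate s2.
Column r1 is strictly dominated by r2 for Player II (0<3); eliminate r1.
Only (s3, r2) remains, with payoff 0.

0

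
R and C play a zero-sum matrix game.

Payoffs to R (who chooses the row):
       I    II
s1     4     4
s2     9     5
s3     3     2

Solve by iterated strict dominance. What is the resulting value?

Row s3 is strictly dominated by row s1 (4>3, 4>2); eliminate s3.
Row s1 is strictly dominated by row s2 (9>4, 5>4); eliminate s1.
Column I is strictly dominated by II for C (5<9); eliminate I.
Only (s2, II) remains, with payoff 5.

5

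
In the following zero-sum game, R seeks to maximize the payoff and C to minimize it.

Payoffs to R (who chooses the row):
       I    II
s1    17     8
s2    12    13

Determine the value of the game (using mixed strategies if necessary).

25/2

Row minima are 8 and 12, so R's maximin is 12; column maxima are 17 and 13, so C's minimax is 13. These differ, so the equilibrium is in mixed strategies.
Let R play s1 with probability p. C is indifferent when 17p + 12(1−p) = 8p + 13(1−p), giving p = 1/10.
Let C play I with probability q. R is indifferent when 17q + 8(1−q) = 12q + 13(1−q), giving q = 1/2.
The value is 17·(1/2) + (8)·(1/2) = 25/2.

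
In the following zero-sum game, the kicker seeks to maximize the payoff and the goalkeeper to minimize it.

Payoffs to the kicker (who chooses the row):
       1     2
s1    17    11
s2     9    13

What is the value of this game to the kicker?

61/5

Row minima are 11 and 9, so the kicker's maximin is 11; column maxima are 17 and 13, so the goalkeeper's minimax is 13. These differ, so the equilibrium is in mixed strategies.
Let the kicker play s1 with probability p. The goalkeeper is indifferent when 17p + 9(1−p) = 11p + 13(1−p), giving p = 2/5.
Let the goalkeeper play 1 with probability q. The kicker is indifferent when 17q + 11(1−q) = 9q + 13(1−q), giving q = 1/5.
The value is 17·(1/5) + (11)·(4/5) = 61/5.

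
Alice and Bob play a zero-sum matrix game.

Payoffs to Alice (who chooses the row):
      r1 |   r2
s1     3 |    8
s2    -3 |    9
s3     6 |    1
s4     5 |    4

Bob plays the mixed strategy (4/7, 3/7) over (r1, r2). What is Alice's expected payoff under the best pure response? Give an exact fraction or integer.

36/7

s1: (3)·(4/7) + (8)·(3/7) = 36/7.
s2: (-3)·(4/7) + (9)·(3/7) = 15/7.
s3: (6)·(4/7) + (1)·(3/7) = 27/7.
s4: (5)·(4/7) + (4)·(3/7) = 32/7.
The best pure response is s1 with expected payoff 36/7.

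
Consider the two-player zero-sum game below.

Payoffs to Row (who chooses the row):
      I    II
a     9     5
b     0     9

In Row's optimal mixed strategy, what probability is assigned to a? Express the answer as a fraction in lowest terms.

9/13

Row minima are 5 and 0, so Row's maximin is 5; column maxima are 9 and 9, so Column's minimax is 9. These differ, so the equilibrium is in mixed strategies.
Let Row play a with probability p. Column is indifferent when 9p = 5p + 9(1−p), giving p = 9/13.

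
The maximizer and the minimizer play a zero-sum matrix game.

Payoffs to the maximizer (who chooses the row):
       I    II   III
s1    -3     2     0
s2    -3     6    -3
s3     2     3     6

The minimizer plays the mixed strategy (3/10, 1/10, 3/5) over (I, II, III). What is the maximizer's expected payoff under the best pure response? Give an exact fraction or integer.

s1: (-3)·(3/10) + (2)·(1/10) + (0)·(3/5) = -7/10.
s2: (-3)·(3/10) + (6)·(1/10) + (-3)·(3/5) = -21/10.
s3: (2)·(3/10) + (3)·(1/10) + (6)·(3/5) = 9/2.
The best pure response is s3 with expected payoff 9/2.

9/2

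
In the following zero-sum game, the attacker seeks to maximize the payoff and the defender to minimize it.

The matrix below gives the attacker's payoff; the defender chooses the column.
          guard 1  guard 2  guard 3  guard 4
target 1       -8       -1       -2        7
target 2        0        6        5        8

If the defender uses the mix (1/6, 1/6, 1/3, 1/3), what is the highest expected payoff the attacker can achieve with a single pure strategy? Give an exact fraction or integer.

16/3

target 1: (-8)·(1/6) + (-1)·(1/6) + (-2)·(1/3) + (7)·(1/3) = 1/6.
target 2: (0)·(1/6) + (6)·(1/6) + (5)·(1/3) + (8)·(1/3) = 16/3.
The best pure response is target 2 with expected payoff 16/3.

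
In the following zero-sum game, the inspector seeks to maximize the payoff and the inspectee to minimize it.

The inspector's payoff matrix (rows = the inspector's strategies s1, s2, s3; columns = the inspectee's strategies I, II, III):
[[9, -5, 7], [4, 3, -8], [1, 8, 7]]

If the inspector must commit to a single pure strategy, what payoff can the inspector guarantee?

1

The worst-case payoff for each row is s1: -5, s2: -8, s3: 1.
The best of these is 1.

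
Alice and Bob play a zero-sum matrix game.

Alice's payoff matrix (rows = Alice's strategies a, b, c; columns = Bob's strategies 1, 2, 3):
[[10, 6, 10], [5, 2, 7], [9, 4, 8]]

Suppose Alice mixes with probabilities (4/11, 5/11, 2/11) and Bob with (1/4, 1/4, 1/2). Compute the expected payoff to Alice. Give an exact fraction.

Against (1/4, 1/4, 1/2), each row's expected payoff is a: 9; b: 21/4; c: 29/4.
Taking the (4/11, 5/11, 2/11)-weighted average: (4/11)·(9) + (5/11)·(21/4) + (2/11)·(29/4) = 307/44.

307/44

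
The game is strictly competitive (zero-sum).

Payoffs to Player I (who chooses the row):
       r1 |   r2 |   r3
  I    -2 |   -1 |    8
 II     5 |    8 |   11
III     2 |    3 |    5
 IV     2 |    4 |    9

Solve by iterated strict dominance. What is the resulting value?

Row IV is strictly dominated by row II (5>2, 8>4, 11>9); eliminate IV.
Column r3 is strictly dominated by r1 for Player II (-2<8, 5<11, 2<5); eliminate r3.
Row I is strictly dominated by row II (5>-2, 8>-1); eliminate I.
Row III is strictly dominated by row II (5>2, 8>3); eliminate III.
Column r2 is strictly dominated by r1 for Player II (5<8); eliminate r2.
Only (II, r1) remains, with payoff 5.

5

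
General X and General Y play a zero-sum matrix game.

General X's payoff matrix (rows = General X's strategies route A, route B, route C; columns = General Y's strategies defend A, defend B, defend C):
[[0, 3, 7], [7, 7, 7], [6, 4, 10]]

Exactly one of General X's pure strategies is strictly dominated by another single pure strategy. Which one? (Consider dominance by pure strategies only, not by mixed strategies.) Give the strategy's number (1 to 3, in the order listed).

Compare route A with route C: 6 > 0, 4 > 3, 10 > 7.
So route C strictly dominates route A for General X; route A is strictly dominated.

1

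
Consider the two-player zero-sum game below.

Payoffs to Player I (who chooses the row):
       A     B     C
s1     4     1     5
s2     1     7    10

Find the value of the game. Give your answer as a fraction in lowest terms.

Column C is strictly dominated by B for Player II (it gives Player I more in every row).
The remaining 2×2 game on (s1, s2) × (A, B) has no saddle point. Let Player I play s1 with probability p; indifference gives 4p + (1−p) = p + 7(1−p), so p = 2/3.
Similarly Player II's optimal q on A is 2/3, and the value is 4·(2/3) + (1)·(1/3) = 3.

3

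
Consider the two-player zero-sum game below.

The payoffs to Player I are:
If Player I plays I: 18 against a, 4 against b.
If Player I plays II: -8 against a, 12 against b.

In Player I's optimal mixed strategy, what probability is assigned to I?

10/17

Row minima are 4 and -8, so Player I's maximin is 4; column maxima are 18 and 12, so Player II's minimax is 12. These differ, so the equilibrium is in mixed strategies.
Let Player I play I with probability p. Player II is indifferent when 18p − 8(1−p) = 4p + 12(1−p), giving p = 10/17.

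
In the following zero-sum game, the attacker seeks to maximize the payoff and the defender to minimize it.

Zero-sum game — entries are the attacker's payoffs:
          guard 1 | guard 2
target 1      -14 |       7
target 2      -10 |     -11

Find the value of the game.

-112/11

Row minima are -14 and -11, so the attacker's maximin is -11; column maxima are -10 and 7, so the defender's minimax is -10. These differ, so the equilibrium is in mixed strategies.
Let the attacker play target 1 with probability p. The defender is indifferent when −14p − 10(1−p) = 7p − 11(1−p), giving p = 1/22.
Let the defender play guard 1 with probability q. The attacker is indifferent when −14q + 7(1−q) = −10q − 11(1−q), giving q = 9/11.
The value is -14·(9/11) + (7)·(2/11) = -112/11.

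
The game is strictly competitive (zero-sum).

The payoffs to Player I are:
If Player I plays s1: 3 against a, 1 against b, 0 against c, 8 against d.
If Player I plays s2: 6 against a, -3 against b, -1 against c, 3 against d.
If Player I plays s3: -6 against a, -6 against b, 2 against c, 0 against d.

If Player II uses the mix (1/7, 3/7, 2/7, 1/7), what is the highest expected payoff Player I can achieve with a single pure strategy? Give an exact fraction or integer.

s1: (3)·(1/7) + (1)·(3/7) + (0)·(2/7) + (8)·(1/7) = 2.
s2: (6)·(1/7) + (-3)·(3/7) + (-1)·(2/7) + (3)·(1/7) = -2/7.
s3: (-6)·(1/7) + (-6)·(3/7) + (2)·(2/7) + (0)·(1/7) = -20/7.
The best pure response is s1 with expected payoff 2.

2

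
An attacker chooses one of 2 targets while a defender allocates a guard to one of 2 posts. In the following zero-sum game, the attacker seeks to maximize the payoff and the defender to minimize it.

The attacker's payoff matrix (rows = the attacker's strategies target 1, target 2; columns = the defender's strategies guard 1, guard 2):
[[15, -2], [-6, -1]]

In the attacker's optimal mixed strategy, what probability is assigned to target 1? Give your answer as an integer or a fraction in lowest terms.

Row minima are -2 and -6, so the attacker's maximin is -2; column maxima are 15 and -1, so the defender's minimax is -1. These differ, so the equilibrium is in mixed strategies.
Let the attacker play target 1 with probability p. The defender is indifferent when 15p − 6(1−p) = −2p − (1−p), giving p = 5/22.

5/22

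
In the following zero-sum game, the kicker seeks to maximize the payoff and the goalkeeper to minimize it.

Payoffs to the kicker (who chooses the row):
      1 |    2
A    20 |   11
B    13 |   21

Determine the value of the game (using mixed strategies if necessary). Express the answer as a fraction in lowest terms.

277/17

Row minima are 11 and 13, so the kicker's maximin is 13; column maxima are 20 and 21, so the goalkeeper's minimax is 20. These differ, so the equilibrium is in mixed strategies.
Let the kicker play A with probability p. The goalkeeper is indifferent when 20p + 13(1−p) = 11p + 21(1−p), giving p = 8/17.
Let the goalkeeper play 1 with probability q. The kicker is indifferent when 20q + 11(1−q) = 13q + 21(1−q), giving q = 10/17.
The value is 20·(10/17) + (11)·(7/17) = 277/17.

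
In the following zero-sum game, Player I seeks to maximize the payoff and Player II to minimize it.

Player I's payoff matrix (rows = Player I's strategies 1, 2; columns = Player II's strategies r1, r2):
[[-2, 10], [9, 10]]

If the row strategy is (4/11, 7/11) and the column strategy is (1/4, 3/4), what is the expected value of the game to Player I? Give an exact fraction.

Against (1/4, 3/4), each row's expected payoff is 1: 7; 2: 39/4.
Taking the (4/11, 7/11)-weighted average: (4/11)·(7) + (7/11)·(39/4) = 35/4.

35/4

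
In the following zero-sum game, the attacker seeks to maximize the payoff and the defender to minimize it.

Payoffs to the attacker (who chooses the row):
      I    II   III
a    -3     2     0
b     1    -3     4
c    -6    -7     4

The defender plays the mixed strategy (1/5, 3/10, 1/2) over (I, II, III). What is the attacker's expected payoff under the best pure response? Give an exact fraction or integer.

13/10

a: (-3)·(1/5) + (2)·(3/10) + (0)·(1/2) = 0.
b: (1)·(1/5) + (-3)·(3/10) + (4)·(1/2) = 13/10.
c: (-6)·(1/5) + (-7)·(3/10) + (4)·(1/2) = -13/10.
The best pure response is b with expected payoff 13/10.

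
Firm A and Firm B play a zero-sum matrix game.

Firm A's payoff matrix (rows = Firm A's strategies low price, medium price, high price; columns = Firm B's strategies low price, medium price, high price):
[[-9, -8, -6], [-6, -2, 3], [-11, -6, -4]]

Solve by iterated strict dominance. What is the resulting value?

Row low price is strictly dominated by row medium price (-6>-9, -2>-8, 3>-6); eliminate low price.
Column medium price is strictly dominated by low price for Firm B (-6<-2, -11<-6); eliminate medium price.
Column high price is strictly dominated by low price for Firm B (-6<3, -11<-4); eliminate high price.
Row high price is strictly dominated by row medium price (-6>-11); eliminate high price.
Only (medium price, low price) remains, with payoff -6.

-6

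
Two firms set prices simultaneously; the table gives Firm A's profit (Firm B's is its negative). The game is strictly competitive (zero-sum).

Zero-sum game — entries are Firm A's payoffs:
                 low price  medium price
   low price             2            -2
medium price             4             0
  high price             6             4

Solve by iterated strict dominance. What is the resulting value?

4

Column low price is strictly dominated by medium price for Firm B (-2<2, 0<4, 4<6); eliminate low price.
Row low price is strictly dominated by row medium price (0>-2); eliminate low price.
Row medium price is strictly dominated by row high price (4>0); eliminate medium price.
Only (high price, medium price) remains, with payoff 4.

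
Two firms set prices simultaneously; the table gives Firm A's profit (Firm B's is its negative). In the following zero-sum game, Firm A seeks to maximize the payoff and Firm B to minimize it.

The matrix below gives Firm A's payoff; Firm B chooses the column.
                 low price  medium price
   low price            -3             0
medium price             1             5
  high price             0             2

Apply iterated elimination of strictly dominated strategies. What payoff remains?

Column medium price is strictly dominated by low price for Firm B (-3<0, 1<5, 0<2); eliminate medium price.
Row high price is strictly dominated by row medium price (1>0); eliminate high price.
Row low price is strictly dominated by row medium price (1>-3); eliminate low price.
Only (medium price, low price) remains, with payoff 1.

1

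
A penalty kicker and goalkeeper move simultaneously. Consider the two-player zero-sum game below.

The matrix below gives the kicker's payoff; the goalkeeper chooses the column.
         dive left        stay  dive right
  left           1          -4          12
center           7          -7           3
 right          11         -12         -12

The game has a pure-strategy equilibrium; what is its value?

-4

Row minima: -4, -7, -12 → the kicker's maximin is -4.
Column maxima: 11, -4, 12 → the goalkeeper's minimax is -4.
They coincide at (left, stay), so the value is -4.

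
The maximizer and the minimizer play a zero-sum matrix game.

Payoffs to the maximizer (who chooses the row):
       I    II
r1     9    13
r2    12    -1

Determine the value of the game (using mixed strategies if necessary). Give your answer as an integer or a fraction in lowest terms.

Row minima are 9 and -1, so the maximizer's maximin is 9; column maxima are 12 and 13, so the minimizer's minimax is 12. These differ, so the equilibrium is in mixed strategies.
Let the maximizer play r1 with probability p. The minimizer is indifferent when 9p + 12(1−p) = 13p − (1−p), giving p = 13/17.
Let the minimizer play I with probability q. The maximizer is indifferent when 9q + 13(1−q) = 12q − (1−q), giving q = 14/17.
The value is 9·(14/17) + (13)·(3/17) = 165/17.

165/17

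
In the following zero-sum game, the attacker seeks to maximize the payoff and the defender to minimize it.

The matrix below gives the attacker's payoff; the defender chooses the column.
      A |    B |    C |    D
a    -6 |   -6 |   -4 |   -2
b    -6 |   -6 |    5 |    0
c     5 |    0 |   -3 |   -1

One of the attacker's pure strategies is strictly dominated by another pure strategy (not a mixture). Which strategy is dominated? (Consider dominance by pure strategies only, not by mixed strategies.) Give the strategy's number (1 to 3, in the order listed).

1

Compare a with c: 5 > -6, 0 > -6, -3 > -4, -1 > -2.
So c strictly dominates a for the attacker; a is strictly dominated.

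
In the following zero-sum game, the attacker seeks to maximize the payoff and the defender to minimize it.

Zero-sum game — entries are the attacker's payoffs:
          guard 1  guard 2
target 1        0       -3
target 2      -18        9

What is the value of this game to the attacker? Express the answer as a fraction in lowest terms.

Row minima are -3 and -18, so the attacker's maximin is -3; column maxima are 0 and 9, so the defender's minimax is 0. These differ, so the equilibrium is in mixed strategies.
Let the attacker play target 1 with probability p. The defender is indifferent when −18(1−p) = −3p + 9(1−p), giving p = 9/10.
Let the defender play guard 1 with probability q. The attacker is indifferent when −3(1−q) = −18q + 9(1−q), giving q = 2/5.
The value is 0·(2/5) + (-3)·(3/5) = -9/5.

-9/5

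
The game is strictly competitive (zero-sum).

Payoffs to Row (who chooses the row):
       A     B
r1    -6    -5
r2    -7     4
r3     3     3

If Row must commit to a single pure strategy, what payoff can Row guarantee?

The worst-case payoff for each row is r1: -6, r2: -7, r3: 3.
The best of these is 3.

3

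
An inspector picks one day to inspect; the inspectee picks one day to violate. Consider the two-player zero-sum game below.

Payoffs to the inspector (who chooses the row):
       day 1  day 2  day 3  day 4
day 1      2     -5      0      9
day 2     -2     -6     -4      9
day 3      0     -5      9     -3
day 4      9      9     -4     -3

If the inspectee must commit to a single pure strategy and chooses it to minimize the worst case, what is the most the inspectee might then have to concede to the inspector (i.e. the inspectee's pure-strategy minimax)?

9

The worst case (largest entry) in each column is day 1: 9, day 2: 9, day 3: 9, day 4: 9.
The best (smallest) of these is 9.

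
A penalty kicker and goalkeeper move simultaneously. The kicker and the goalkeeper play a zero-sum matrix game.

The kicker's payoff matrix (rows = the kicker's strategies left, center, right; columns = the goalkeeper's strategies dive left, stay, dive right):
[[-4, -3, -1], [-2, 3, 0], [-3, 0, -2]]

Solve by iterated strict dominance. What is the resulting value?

-2

Row left is strictly dominated by row center (-2>-4, 3>-3, 0>-1); eliminate left.
Column stay is strictly dominated by dive left for the goalkeeper (-2<3, -3<0); eliminate stay.
Column dive right is strictly dominated by dive left for the goalkeeper (-2<0, -3<-2); eliminate dive right.
Row right is strictly dominated by row center (-2>-3); eliminate right.
Only (center, dive left) remains, with payoff -2.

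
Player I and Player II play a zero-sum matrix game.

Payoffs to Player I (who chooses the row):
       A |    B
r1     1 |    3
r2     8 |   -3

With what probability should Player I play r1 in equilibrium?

11/13

Row minima are 1 and -3, so Player I's maximin is 1; column maxima are 8 and 3, so Player II's minimax is 3. These differ, so the equilibrium is in mixed strategies.
Let Player I play r1 with probability p. Player II is indifferent when p + 8(1−p) = 3p − 3(1−p), giving p = 11/13.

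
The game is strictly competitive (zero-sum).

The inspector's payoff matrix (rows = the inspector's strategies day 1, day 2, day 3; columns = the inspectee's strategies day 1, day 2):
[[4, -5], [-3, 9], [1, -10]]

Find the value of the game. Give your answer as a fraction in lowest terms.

Row day 3 is strictly dominated by row day 1, so the inspector never plays it.
The remaining 2×2 game on (day 1, day 2) × (day 1, day 2) has no saddle point. Let the inspector play day 1 with probability p; indifference gives 4p − 3(1−p) = −5p + 9(1−p), so p = 4/7.
Similarly the inspectee's optimal q on day 1 is 2/3, and the value is 4·(2/3) + (-5)·(1/3) = 1.

1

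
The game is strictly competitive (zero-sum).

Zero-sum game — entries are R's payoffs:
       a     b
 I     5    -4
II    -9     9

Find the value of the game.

Row minima are -4 and -9, so R's maximin is -4; column maxima are 5 and 9, so C's minimax is 5. These differ, so the equilibrium is in mixed strategies.
Let R play I with probability p. C is indifferent when 5p − 9(1−p) = −4p + 9(1−p), giving p = 2/3.
Let C play a with probability q. R is indifferent when 5q − 4(1−q) = −9q + 9(1−q), giving q = 13/27.
The value is 5·(13/27) + (-4)·(14/27) = 1/3.

1/3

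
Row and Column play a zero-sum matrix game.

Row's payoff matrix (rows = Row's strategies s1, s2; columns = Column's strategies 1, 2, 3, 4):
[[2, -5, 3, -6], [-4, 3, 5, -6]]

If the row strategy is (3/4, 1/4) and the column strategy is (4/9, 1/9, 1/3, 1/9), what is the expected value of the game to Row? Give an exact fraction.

7/18

Against (4/9, 1/9, 1/3, 1/9), each row's expected payoff is s1: 2/3; s2: -4/9.
Taking the (3/4, 1/4)-weighted average: (3/4)·(2/3) + (1/4)·(-4/9) = 7/18.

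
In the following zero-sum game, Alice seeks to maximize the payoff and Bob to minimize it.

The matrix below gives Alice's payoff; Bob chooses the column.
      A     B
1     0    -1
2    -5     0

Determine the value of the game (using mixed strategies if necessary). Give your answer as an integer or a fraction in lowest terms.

Row minima are -1 and -5, so Alice's maximin is -1; column maxima are 0 and 0, so Bob's minimax is 0. These differ, so the equilibrium is in mixed strategies.
Let Alice play 1 with probability p. Bob is indifferent when −5(1−p) = −p, giving p = 5/6.
Let Bob play A with probability q. Alice is indifferent when −(1−q) = −5q, giving q = 1/6.
The value is 0·(1/6) + (-1)·(5/6) = -5/6.

-5/6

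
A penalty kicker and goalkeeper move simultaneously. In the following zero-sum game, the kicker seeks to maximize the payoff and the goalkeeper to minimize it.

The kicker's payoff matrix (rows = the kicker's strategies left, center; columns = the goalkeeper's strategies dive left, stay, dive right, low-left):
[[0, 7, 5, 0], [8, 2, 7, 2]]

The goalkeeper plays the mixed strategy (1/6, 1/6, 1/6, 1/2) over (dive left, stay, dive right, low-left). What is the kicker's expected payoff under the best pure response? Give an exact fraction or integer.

23/6

left: (0)·(1/6) + (7)·(1/6) + (5)·(1/6) + (0)·(1/2) = 2.
center: (8)·(1/6) + (2)·(1/6) + (7)·(1/6) + (2)·(1/2) = 23/6.
The best pure response is center with expected payoff 23/6.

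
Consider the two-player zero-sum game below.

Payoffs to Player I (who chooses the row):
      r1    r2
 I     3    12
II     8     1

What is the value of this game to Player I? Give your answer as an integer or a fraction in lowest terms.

Row minima are 3 and 1, so Player I's maximin is 3; column maxima are 8 and 12, so Player II's minimax is 8. These differ, so the equilibrium is in mixed strategies.
Let Player I play I with probability p. Player II is indifferent when 3p + 8(1−p) = 12p + (1−p), giving p = 7/16.
Let Player II play r1 with probability q. Player I is indifferent when 3q + 12(1−q) = 8q + (1−q), giving q = 11/16.
The value is 3·(11/16) + (12)·(5/16) = 93/16.

93/16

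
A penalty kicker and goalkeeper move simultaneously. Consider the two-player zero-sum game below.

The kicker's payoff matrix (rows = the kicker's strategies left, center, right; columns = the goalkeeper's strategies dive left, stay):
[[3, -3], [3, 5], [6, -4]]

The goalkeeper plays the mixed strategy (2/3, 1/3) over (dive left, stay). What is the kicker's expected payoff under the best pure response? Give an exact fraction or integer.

11/3

left: (3)·(2/3) + (-3)·(1/3) = 1.
center: (3)·(2/3) + (5)·(1/3) = 11/3.
right: (6)·(2/3) + (-4)·(1/3) = 8/3.
The best pure response is center with expected payoff 11/3.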